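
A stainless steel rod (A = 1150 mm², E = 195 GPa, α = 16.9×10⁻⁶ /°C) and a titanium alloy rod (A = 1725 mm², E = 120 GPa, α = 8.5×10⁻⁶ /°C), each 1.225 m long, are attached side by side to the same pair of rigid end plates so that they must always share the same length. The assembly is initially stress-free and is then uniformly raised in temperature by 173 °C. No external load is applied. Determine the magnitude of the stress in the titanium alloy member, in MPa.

Equilibrium of a rigid end plate with no external load gives equal and opposite internal forces ±P in the two members. Since α_{stainless steel} > α_{titanium alloy}, heating drives the stainless steel into compression and the titanium alloy into tension.
Compatibility of the two members (thermal + elastic change equal): (α₁ − α₂)ΔT = P·[1/(A₁E₁) + 1/(A₂E₂)].
|α₁ − α₂|·ΔT = 8.4×10⁻⁶ × 173 = 0.001453.
1/(A₁E₁) + 1/(A₂E₂) = 1/(1150×195×10³) + 1/(1725×120×10³) = 9.29×10⁻⁹ N⁻¹.
P = 0.001453 / 9.29×10⁻⁹ = 156400 N = 156.4 kN.
σ_{titanium alloy} = P/A₂ = 156400/1725 = 90.68 MPa, tensile.

σ ≈ 90.7 MPa (tensile)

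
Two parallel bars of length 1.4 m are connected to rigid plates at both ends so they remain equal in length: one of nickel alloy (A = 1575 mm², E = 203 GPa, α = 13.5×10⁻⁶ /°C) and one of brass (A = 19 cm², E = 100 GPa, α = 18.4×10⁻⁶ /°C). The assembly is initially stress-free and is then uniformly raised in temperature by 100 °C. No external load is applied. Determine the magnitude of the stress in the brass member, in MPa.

σ ≈ 30.7 MPa (compressive)

Equilibrium of a rigid end plate with no external load gives equal and opposite internal forces ±P in the two members. Since α_{brass} > α_{nickel alloy}, heating drives the brass into compression and the nickel alloy into tension.
Setting the final lengths equal and cancelling L: (α₁ − α₂)ΔT = P/(A₁E₁) + P/(A₂E₂).
|α₁ − α₂|·ΔT = 4.9×10⁻⁶ × 100 = 0.00049.
1/(A₁E₁) + 1/(A₂E₂) = 1/(1575×203×10³) + 1/(1900×100×10³) = 8.391×10⁻⁹ N⁻¹.
P = 0.00049 / 8.391×10⁻⁹ = 58400 N = 58.4 kN.
σ_{brass} = P/A₂ = 58400/1900 = 30.74 MPa, compressive.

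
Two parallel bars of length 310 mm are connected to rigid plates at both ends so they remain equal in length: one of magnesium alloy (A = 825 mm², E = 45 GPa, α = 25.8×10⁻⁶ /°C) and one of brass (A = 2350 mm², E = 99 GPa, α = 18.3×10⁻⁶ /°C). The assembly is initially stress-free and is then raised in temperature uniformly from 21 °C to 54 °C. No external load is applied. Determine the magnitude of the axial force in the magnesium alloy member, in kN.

P ≈ 7.92 kN (compressive in the magnesium alloy)

Equilibrium of a rigid end plate with no external load gives equal and opposite internal forces ±P in the two members. Since α_{magnesium alloy} > α_{brass}, heating drives the magnesium alloy into compression and the brass into tension.
Setting the final lengths equal and cancelling L: (α₁ − α₂)ΔT = P/(A₁E₁) + P/(A₂E₂).
|α₁ − α₂|·ΔT = 7.5×10⁻⁶ × 33 = 0.0002475.
1/(A₁E₁) + 1/(A₂E₂) = 1/(825×45×10³) + 1/(2350×99×10³) = 3.123×10⁻⁸ N⁻¹.
So P = 0.0002475 / 3.123×10⁻⁸ = 7.924 kN.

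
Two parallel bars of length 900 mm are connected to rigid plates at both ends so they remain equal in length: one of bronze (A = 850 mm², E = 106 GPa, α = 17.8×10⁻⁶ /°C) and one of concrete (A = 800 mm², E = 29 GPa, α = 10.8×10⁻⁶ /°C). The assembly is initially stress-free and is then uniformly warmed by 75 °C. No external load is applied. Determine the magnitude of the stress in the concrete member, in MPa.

The bronze has the larger α, so on heating it would change length more than the concrete if both were free. The rigid plates force a common final length, so the bronze is put into compression and the concrete into tension, with equal and opposite forces P (no external load).
Compatibility of the two members (thermal + elastic change equal): (α₁ − α₂)ΔT = P·[1/(A₁E₁) + 1/(A₂E₂)].
|α₁ − α₂|·ΔT = 7×10⁻⁶ × 75 = 0.000525.
1/(A₁E₁) + 1/(A₂E₂) = 1/(850×106×10³) + 1/(800×29×10³) = 5.42×10⁻⁸ N⁻¹.
So P = 0.000525 / 5.42×10⁻⁸ = 9.686 kN.
σ_{concrete} = P/A₂ = 9686/800 = 12.11 MPa, tensile.

σ ≈ 12.1 MPa (tensile)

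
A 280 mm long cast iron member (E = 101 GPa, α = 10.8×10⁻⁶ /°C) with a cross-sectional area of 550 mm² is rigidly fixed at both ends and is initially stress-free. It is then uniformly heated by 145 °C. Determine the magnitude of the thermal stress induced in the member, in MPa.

Because both ends are immovable the net strain is zero, and the suppressed thermal strain is αΔT = 10.8×10⁻⁶ × 145 = 1566×10⁻⁶.
The stress required to suppress this strain is σ = Eε = 101×10³ × 1566×10⁻⁶ = 158.2 MPa, compressive since the member is trying to expand.

σ ≈ 158 MPa (compressive)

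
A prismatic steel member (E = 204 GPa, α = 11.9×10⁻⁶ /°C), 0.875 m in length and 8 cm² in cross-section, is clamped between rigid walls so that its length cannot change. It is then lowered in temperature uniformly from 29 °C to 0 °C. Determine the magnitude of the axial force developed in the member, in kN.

The ends cannot move, so σ = EαΔT = 204×10³ × 11.9×10⁻⁶ × 29 = 70.4 MPa.
Axial force P = σA = 70.4 × 800 = 56320 N = 56.32 kN, tensile.

P ≈ 56.3 kN (tensile)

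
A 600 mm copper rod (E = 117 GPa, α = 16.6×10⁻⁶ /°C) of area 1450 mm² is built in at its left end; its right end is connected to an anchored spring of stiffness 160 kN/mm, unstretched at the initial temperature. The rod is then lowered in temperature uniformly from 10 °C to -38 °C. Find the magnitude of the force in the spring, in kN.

P ≈ 48.9 kN

The unrestrained thermal change is αΔT L = 16.6×10⁻⁶ × 48 × 600 = 0.4781 mm.
With a force P in the spring, the elastic change of the rod is PL/(AE) and that of the spring is P/k; compatibility requires their sum to equal δ_free.
So P = δ_free / [L/(AE) + 1/k] = 0.4781 / [ 600/(1450×117×10³) + 1/(160×10³) ].
P = 0.4781 / 9.787×10⁻⁶ = 48850 N.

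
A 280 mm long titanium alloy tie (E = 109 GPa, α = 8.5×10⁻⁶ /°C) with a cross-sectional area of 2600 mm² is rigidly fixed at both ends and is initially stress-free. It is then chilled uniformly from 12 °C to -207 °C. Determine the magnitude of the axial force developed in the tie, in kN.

With zero net strain, σ = E·αΔT = 109 GPa × 8.5×10⁻⁶ × 219 = 202.9 MPa.
Then P = σA = 202.9 × 2600 mm² = 527.5 kN, tensile.

P ≈ 528 kN (tensile)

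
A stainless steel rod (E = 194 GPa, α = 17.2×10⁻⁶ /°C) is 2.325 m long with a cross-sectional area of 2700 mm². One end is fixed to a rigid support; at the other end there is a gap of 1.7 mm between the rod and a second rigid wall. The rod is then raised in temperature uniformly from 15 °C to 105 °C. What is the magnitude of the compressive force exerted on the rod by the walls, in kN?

Free thermal elongation = αΔT L = 17.2×10⁻⁶ × 90 × 2325 = 3.599 mm.
This exceeds the 1.7 mm gap, so the wall pushes back. The portion of expansion that must be recovered elastically is δ_free − gap = 3.599 − 1.7 = 1.899 mm.
So σ = E(δ_free − g)/L = 194×10³ × 1.899/2325 = 158.5 MPa.
Force on the wall = σA = 158.5 × 2700 mm² = 427.8 kN.

P ≈ 428 kN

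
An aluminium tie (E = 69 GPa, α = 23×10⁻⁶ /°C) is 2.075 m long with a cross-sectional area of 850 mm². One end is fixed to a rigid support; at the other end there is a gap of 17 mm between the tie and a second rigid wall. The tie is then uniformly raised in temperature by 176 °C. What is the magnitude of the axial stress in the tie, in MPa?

σ ≈ 0 MPa

Unrestrained expansion: δ_free = αΔT L = 23×10⁻⁶ × 176 × 2075 = 8.4 mm.
This is smaller than the 17 mm clearance, so the tie expands freely without reaching the stop — the stress is zero.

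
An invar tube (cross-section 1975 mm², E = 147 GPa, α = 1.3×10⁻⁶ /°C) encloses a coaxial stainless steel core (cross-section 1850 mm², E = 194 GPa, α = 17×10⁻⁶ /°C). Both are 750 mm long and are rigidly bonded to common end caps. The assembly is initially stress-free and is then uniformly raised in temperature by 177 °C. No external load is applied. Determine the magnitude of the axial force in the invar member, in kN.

P ≈ 446 kN (tensile in the invar)

Both members must finish at the same length. With the larger α, the stainless steel tends to over-expand; the plates restrain it, putting the stainless steel in compression and the invar in tension. With no external load the two internal forces are equal and opposite, magnitude P.
Setting the final lengths equal and cancelling L: (α₁ − α₂)ΔT = P/(A₁E₁) + P/(A₂E₂).
|α₁ − α₂|·ΔT = 15.7×10⁻⁶ × 177 = 0.002779.
1/(A₁E₁) + 1/(A₂E₂) = 1/(1975×147×10³) + 1/(1850×194×10³) = 6.231×10⁻⁹ N⁻¹.
P = 0.002779 / 6.231×10⁻⁹ = 446000 N = 446 kN.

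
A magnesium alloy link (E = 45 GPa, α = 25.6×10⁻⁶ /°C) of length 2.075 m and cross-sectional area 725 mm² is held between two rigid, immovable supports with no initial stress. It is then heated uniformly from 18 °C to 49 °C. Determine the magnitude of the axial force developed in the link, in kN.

The ends cannot move, so σ = EαΔT = 45×10³ × 25.6×10⁻⁶ × 31 = 35.71 MPa.
P = AEαΔT = 725 × 45×10³ × 25.6×10⁻⁶ × 31 = 25.89 kN (compressive).

P ≈ 25.9 kN (compressive)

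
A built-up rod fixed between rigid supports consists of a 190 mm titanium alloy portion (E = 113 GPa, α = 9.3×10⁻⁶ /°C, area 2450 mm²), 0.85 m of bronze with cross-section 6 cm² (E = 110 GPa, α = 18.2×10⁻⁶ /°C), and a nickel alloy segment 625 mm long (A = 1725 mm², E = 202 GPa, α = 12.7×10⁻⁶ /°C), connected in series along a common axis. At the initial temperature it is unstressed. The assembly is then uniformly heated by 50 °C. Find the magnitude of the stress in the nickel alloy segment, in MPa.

If the supports were absent, the total length change would be Σ αᵢΔT Lᵢ = 9.3×10⁻⁶×50×190 + 18.2×10⁻⁶×50×850 + 12.7×10⁻⁶×50×625 = 1.259 mm.
Since the ends are fixed, an axial force P builds up, equal in every segment, with P · Σ Lᵢ/(AᵢEᵢ) = δ_free.
Σ Lᵢ/(AᵢEᵢ) = 190/(2450×113×10³) + 850/(600×110×10³) + 625/(1725×202×10³) = 1.536×10⁻⁵ mm/N.
So P = 1.259 / 1.536×10⁻⁵ = 81.95 kN, compressive.
σ_{nickel alloy} = P / A = 81950 / 1725 = 47.51 MPa.

σ ≈ 47.5 MPa (compressive)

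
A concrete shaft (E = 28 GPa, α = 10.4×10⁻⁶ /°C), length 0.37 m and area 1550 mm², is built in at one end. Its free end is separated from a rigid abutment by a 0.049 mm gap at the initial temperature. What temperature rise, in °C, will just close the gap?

ΔT ≈ 12.7 °C

Contact occurs when the free expansion equals the gap: αΔT L = 0.049 mm.
ΔT = 0.049 / (10.4×10⁻⁶ × 370) = 12.73 °C.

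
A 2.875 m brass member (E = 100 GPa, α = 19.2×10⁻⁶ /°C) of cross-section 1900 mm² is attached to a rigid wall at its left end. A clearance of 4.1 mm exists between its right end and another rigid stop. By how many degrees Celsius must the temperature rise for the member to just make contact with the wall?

The gap closes when αΔT L = 4.1 mm, since the member is still unstressed at that instant.
ΔT = 4.1 / (19.2×10⁻⁶ × 2875) = 74.28 °C.

ΔT ≈ 74.3 °C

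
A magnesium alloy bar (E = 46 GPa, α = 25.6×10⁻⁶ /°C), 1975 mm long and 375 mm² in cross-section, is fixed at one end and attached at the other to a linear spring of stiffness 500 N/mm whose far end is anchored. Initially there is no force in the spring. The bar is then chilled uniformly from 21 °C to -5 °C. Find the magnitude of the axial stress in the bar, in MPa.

If the spring were absent the bar would shorten by αΔT L = 25.6×10⁻⁶ × 26 × 1975 = 1.315 mm.
With a force P in the spring, the elastic change of the bar is PL/(AE) and that of the spring is P/k; compatibility requires their sum to equal δ_free.
So P = δ_free / [L/(AE) + 1/k] = 1.315 / [ 1975/(375×46×10³) + 1/(500) ].
P = 1.315 / 0.002114 = 621.7 N.
σ = P/A = 621.7/375 = 1.658 MPa.

σ ≈ 1.66 MPa (tensile)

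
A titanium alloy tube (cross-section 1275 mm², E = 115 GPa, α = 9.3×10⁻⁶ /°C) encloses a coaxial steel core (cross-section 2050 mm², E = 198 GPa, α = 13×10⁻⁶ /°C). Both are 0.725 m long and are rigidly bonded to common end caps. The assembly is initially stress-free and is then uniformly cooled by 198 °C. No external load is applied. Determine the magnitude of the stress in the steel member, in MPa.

σ ≈ 38.5 MPa (tensile)

Both members must finish at the same length. With the larger α, the steel tends to over-contract; the plates restrain it, putting the steel in tension and the titanium alloy in compression. With no external load the two internal forces are equal and opposite, magnitude P.
Compatibility of the two members (thermal + elastic change equal): (α₁ − α₂)ΔT = P·[1/(A₁E₁) + 1/(A₂E₂)].
|α₁ − α₂|·ΔT = 3.7×10⁻⁶ × 198 = 0.0007326.
1/(A₁E₁) + 1/(A₂E₂) = 1/(1275×115×10³) + 1/(2050×198×10³) = 9.284×10⁻⁹ N⁻¹.
P = 0.0007326 / 9.284×10⁻⁹ = 78910 N = 78.91 kN.
σ_{steel} = P/A₂ = 78910/2050 = 38.49 MPa, tensile.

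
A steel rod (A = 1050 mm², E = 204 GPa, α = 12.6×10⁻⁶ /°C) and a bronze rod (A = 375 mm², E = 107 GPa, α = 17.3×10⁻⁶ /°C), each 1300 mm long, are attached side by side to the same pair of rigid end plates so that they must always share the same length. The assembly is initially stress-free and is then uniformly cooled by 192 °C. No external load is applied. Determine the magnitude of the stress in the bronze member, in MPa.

σ ≈ 81.3 MPa (tensile)

The bronze has the larger α, so on cooling it would change length more than the steel if both were free. The rigid plates force a common final length, so the bronze is put into tension and the steel into compression, with equal and opposite forces P (no external load).
Equating the net (thermal + elastic) strains gives |α₁ − α₂|·ΔT = P·[1/(A₁E₁) + 1/(A₂E₂)].
|α₁ − α₂|·ΔT = 4.7×10⁻⁶ × 192 = 0.0009024.
1/(A₁E₁) + 1/(A₂E₂) = 1/(1050×204×10³) + 1/(375×107×10³) = 2.959×10⁻⁸ N⁻¹.
So P = 0.0009024 / 2.959×10⁻⁸ = 30.5 kN.
σ_{bronze} = P/A₂ = 30500/375 = 81.32 MPa, tensile.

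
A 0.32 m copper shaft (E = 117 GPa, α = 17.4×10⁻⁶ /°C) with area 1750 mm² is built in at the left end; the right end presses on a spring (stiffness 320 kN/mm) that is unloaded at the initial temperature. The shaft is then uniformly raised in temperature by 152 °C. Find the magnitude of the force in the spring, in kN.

P ≈ 181 kN

If the spring were absent the shaft would lengthen by αΔT L = 17.4×10⁻⁶ × 152 × 320 = 0.8463 mm.
With a force P in the spring, the elastic change of the shaft is PL/(AE) and that of the spring is P/k; compatibility requires their sum to equal δ_free.
So P = δ_free / [L/(AE) + 1/k] = 0.8463 / [ 320/(1750×117×10³) + 1/(320×10³) ].
P = 0.8463 / 4.688×10⁻⁶ = 180500 N.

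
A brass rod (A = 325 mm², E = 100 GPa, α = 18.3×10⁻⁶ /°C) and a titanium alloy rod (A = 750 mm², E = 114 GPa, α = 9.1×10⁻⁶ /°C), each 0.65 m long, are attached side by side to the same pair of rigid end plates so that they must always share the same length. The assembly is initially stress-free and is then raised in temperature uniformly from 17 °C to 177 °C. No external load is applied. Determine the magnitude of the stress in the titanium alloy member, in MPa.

σ ≈ 46.2 MPa (tensile)

The brass has the larger α, so on heating it would change length more than the titanium alloy if both were free. The rigid plates force a common final length, so the brass is put into compression and the titanium alloy into tension, with equal and opposite forces P (no external load).
Compatibility of the two members (thermal + elastic change equal): (α₁ − α₂)ΔT = P·[1/(A₁E₁) + 1/(A₂E₂)].
|α₁ − α₂|·ΔT = 9.2×10⁻⁶ × 160 = 0.001472.
1/(A₁E₁) + 1/(A₂E₂) = 1/(325×100×10³) + 1/(750×114×10³) = 4.247×10⁻⁸ N⁻¹.
So P = 0.001472 / 4.247×10⁻⁸ = 34.66 kN.
σ_{titanium alloy} = P/A₂ = 34660/750 = 46.22 MPa, tensile.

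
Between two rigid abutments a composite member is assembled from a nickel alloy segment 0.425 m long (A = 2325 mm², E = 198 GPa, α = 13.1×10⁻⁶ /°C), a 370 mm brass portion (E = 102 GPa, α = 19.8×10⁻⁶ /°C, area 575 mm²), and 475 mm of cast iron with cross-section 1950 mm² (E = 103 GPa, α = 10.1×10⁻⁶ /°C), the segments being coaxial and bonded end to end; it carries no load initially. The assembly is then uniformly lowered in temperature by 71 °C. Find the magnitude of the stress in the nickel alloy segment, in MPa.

If the supports were absent, the total length change would be Σ αᵢΔT Lᵢ = 13.1×10⁻⁶×71×425 + 19.8×10⁻⁶×71×370 + 10.1×10⁻⁶×71×475 = 1.256 mm.
The rigid supports impose zero overall length change; the single axial force P common to all segments must satisfy P Σ Lᵢ/(AᵢEᵢ) = δ_free.
The series flexibility is Σ Lᵢ/(AᵢEᵢ) = 425/(2325×198×10³) + 370/(575×102×10³) + 475/(1950×103×10³) = 9.597×10⁻⁶ mm/N.
P = 1.256 / 9.597×10⁻⁶ = 130900 N = 130.9 kN, tensile.
σ_{nickel alloy} = P / A = 130900 / 2325 = 56.29 MPa.

σ ≈ 56.3 MPa (tensile)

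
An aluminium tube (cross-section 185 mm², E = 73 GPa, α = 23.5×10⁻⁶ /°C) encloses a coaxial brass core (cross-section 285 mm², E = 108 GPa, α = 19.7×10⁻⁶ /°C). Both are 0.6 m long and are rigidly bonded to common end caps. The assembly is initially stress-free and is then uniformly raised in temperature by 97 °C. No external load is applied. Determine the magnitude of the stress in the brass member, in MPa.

σ ≈ 12.1 MPa (tensile)

The aluminium has the larger α, so on heating it would change length more than the brass if both were free. The rigid plates force a common final length, so the aluminium is put into compression and the brass into tension, with equal and opposite forces P (no external load).
Setting the final lengths equal and cancelling L: (α₁ − α₂)ΔT = P/(A₁E₁) + P/(A₂E₂).
|α₁ − α₂|·ΔT = 3.8×10⁻⁶ × 97 = 0.0003686.
1/(A₁E₁) + 1/(A₂E₂) = 1/(185×73×10³) + 1/(285×108×10³) = 1.065×10⁻⁷ N⁻¹.
So P = 0.0003686 / 1.065×10⁻⁷ = 3.46 kN.
σ_{brass} = P/A₂ = 3460/285 = 12.14 MPa, tensile.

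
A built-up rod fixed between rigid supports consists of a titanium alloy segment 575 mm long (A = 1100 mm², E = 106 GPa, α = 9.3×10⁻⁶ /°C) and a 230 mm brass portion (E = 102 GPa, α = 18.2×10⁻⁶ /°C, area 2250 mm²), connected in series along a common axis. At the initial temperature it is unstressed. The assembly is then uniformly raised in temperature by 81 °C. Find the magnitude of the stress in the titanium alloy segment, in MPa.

σ ≈ 118 MPa (compressive)

If the supports were absent, the total length change would be Σ αᵢΔT Lᵢ = 9.3×10⁻⁶×81×575 + 18.2×10⁻⁶×81×230 = 0.7722 mm.
The walls prevent any net length change, so an axial force P (same in every segment) develops. Compatibility: P · Σ Lᵢ/(AᵢEᵢ) = δ_free.
The series flexibility is Σ Lᵢ/(AᵢEᵢ) = 575/(1100×106×10³) + 230/(2250×102×10³) = 5.934×10⁻⁶ mm/N.
So P = 0.7722 / 5.934×10⁻⁶ = 130.1 kN, compressive.
σ_{titanium alloy} = P / A = 130100 / 1100 = 118.3 MPa.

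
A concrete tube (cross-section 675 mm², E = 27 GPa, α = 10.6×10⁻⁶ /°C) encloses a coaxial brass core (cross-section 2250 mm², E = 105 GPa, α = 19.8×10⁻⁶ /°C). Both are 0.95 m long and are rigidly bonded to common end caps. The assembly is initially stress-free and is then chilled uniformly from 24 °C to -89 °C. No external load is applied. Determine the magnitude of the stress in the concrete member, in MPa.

σ ≈ 26.1 MPa (compressive)

Equilibrium of a rigid end plate with no external load gives equal and opposite internal forces ±P in the two members. Since α_{brass} > α_{concrete}, cooling drives the brass into tension and the concrete into compression.
Compatibility of the two members (thermal + elastic change equal): (α₁ − α₂)ΔT = P·[1/(A₁E₁) + 1/(A₂E₂)].
|α₁ − α₂|·ΔT = 9.2×10⁻⁶ × 113 = 0.00104.
1/(A₁E₁) + 1/(A₂E₂) = 1/(675×27×10³) + 1/(2250×105×10³) = 5.91×10⁻⁸ N⁻¹.
P = 0.00104 / 5.91×10⁻⁸ = 17590 N = 17.59 kN.
σ_{concrete} = P/A₁ = 17590/675 = 26.06 MPa, compressive.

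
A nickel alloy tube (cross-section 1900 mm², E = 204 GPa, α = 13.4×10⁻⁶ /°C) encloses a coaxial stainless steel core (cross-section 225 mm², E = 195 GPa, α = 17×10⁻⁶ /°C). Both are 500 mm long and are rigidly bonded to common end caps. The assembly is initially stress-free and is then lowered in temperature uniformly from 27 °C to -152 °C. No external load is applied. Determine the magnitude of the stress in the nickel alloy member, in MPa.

σ ≈ 13.4 MPa (compressive)

The stainless steel has the larger α, so on cooling it would change length more than the nickel alloy if both were free. The rigid plates force a common final length, so the stainless steel is put into tension and the nickel alloy into compression, with equal and opposite forces P (no external load).
Compatibility of the two members (thermal + elastic change equal): (α₁ − α₂)ΔT = P·[1/(A₁E₁) + 1/(A₂E₂)].
|α₁ − α₂|·ΔT = 3.6×10⁻⁶ × 179 = 0.0006444.
1/(A₁E₁) + 1/(A₂E₂) = 1/(1900×204×10³) + 1/(225×195×10³) = 2.537×10⁻⁸ N⁻¹.
So P = 0.0006444 / 2.537×10⁻⁸ = 25.4 kN.
σ_{nickel alloy} = P/A₁ = 25400/1900 = 13.37 MPa, compressive.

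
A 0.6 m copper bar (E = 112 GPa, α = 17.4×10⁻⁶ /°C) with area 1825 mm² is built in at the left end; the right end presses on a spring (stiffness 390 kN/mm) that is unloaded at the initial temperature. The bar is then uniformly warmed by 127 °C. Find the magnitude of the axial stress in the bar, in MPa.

σ ≈ 132 MPa (compressive)

If the spring were absent the bar would lengthen by αΔT L = 17.4×10⁻⁶ × 127 × 600 = 1.326 mm.
With a force P in the spring, the elastic change of the bar is PL/(AE) and that of the spring is P/k; compatibility requires their sum to equal δ_free.
P [ L/(AE) + 1/k ] = δ_free → P [ 600/(1825×112×10³) + 1/(390×10³) ] = 1.326.
P = 1.326 / 5.5×10⁻⁶ = 241100 N.
σ = P/A = 241100/1825 = 132.1 MPa.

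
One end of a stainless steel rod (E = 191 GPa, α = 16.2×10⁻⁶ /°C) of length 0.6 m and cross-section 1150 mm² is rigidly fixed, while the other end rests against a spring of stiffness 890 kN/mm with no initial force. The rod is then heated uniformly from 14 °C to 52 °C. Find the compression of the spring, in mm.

δ ≈ 0.108 mm

Free thermal expansion: δ_free = αΔT L = 16.2×10⁻⁶ × 38 × 600 = 0.3694 mm.
With a force P in the spring, the elastic change of the rod is PL/(AE) and that of the spring is P/k; compatibility requires their sum to equal δ_free.
P [ L/(AE) + 1/k ] = δ_free → P [ 600/(1150×191×10³) + 1/(890×10³) ] = 0.3694.
P = 0.3694 / 3.855×10⁻⁶ = 95810 N.
Spring compression = P/k = 95810/(890×10³) = 0.1076 mm.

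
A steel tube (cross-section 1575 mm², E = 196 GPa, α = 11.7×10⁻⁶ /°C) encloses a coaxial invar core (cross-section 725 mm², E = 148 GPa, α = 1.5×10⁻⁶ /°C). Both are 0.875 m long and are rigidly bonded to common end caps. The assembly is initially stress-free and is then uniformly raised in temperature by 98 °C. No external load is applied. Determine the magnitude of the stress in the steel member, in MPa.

Both members must finish at the same length. With the larger α, the steel tends to over-expand; the plates restrain it, putting the steel in compression and the invar in tension. With no external load the two internal forces are equal and opposite, magnitude P.
Compatibility of the two members (thermal + elastic change equal): (α₁ − α₂)ΔT = P·[1/(A₁E₁) + 1/(A₂E₂)].
|α₁ − α₂|·ΔT = 10.2×10⁻⁶ × 98 = 0.0009996.
1/(A₁E₁) + 1/(A₂E₂) = 1/(1575×196×10³) + 1/(725×148×10³) = 1.256×10⁻⁸ N⁻¹.
P = 0.0009996 / 1.256×10⁻⁸ = 79590 N = 79.59 kN.
σ_{steel} = P/A₁ = 79590/1575 = 50.53 MPa, compressive.

σ ≈ 50.5 MPa (compressive)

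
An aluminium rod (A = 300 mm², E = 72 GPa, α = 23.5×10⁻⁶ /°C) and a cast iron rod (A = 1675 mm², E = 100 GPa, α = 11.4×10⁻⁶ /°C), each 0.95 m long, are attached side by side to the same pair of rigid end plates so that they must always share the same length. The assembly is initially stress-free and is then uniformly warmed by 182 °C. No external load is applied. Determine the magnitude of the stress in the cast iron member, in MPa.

Equilibrium of a rigid end plate with no external load gives equal and opposite internal forces ±P in the two members. Since α_{aluminium} > α_{cast iron}, heating drives the aluminium into compression and the cast iron into tension.
Equating the net (thermal + elastic) strains gives |α₁ − α₂|·ΔT = P·[1/(A₁E₁) + 1/(A₂E₂)].
|α₁ − α₂|·ΔT = 12.1×10⁻⁶ × 182 = 0.002202.
1/(A₁E₁) + 1/(A₂E₂) = 1/(300×72×10³) + 1/(1675×100×10³) = 5.227×10⁻⁸ N⁻¹.
So P = 0.002202 / 5.227×10⁻⁸ = 42.13 kN.
σ_{cast iron} = P/A₂ = 42130/1675 = 25.15 MPa, tensile.

σ ≈ 25.2 MPa (tensile)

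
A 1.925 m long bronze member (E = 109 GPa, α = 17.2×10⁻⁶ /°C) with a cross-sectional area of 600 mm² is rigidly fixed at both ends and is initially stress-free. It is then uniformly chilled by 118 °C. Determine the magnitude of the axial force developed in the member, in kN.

P ≈ 133 kN (tensile)

With zero net strain, σ = E·αΔT = 109 GPa × 17.2×10⁻⁶ × 118 = 221.2 MPa.
P = AEαΔT = 600 × 109×10³ × 17.2×10⁻⁶ × 118 = 132.7 kN (tensile).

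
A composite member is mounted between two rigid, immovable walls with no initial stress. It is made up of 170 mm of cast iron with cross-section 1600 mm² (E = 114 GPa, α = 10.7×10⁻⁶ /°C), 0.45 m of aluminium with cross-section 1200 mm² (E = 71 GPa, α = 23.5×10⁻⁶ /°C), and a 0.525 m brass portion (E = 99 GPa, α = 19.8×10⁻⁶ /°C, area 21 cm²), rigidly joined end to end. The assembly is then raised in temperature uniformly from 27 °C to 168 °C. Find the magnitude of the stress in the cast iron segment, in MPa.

σ ≈ 230 MPa (compressive)

If the supports were absent, the total length change would be Σ αᵢΔT Lᵢ = 10.7×10⁻⁶×141×170 + 23.5×10⁻⁶×141×450 + 19.8×10⁻⁶×141×525 = 3.213 mm.
The walls prevent any net length change, so an axial force P (same in every segment) develops. Compatibility: P · Σ Lᵢ/(AᵢEᵢ) = δ_free.
Σ Lᵢ/(AᵢEᵢ) = 170/(1600×114×10³) + 450/(1200×71×10³) + 525/(2100×99×10³) = 8.739×10⁻⁶ mm/N.
P = 3.213 / 8.739×10⁻⁶ = 367700 N = 367.7 kN, compressive.
σ_{cast iron} = P / A = 367700 / 1600 = 229.8 MPa.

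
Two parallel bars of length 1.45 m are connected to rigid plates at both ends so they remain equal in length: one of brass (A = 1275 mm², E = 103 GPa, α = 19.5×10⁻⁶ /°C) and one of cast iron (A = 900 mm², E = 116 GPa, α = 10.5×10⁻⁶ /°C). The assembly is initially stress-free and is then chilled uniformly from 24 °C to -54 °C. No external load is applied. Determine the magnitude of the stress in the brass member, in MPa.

σ ≈ 32 MPa (tensile)

Equilibrium of a rigid end plate with no external load gives equal and opposite internal forces ±P in the two members. Since α_{brass} > α_{cast iron}, cooling drives the brass into tension and the cast iron into compression.
Compatibility of the two members (thermal + elastic change equal): (α₁ − α₂)ΔT = P·[1/(A₁E₁) + 1/(A₂E₂)].
|α₁ − α₂|·ΔT = 9×10⁻⁶ × 78 = 0.000702.
1/(A₁E₁) + 1/(A₂E₂) = 1/(1275×103×10³) + 1/(900×116×10³) = 1.719×10⁻⁸ N⁻¹.
P = 0.000702 / 1.719×10⁻⁸ = 40830 N = 40.83 kN.
σ_{brass} = P/A₁ = 40830/1275 = 32.02 MPa, tensile.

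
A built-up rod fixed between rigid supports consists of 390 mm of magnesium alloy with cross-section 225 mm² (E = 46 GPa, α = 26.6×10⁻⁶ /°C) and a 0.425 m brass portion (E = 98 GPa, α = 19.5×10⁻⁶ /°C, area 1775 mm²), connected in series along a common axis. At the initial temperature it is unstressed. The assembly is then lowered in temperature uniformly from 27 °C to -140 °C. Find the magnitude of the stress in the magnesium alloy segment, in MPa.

σ ≈ 345 MPa (tensile)

If the supports were absent, the total length change would be Σ αᵢΔT Lᵢ = 26.6×10⁻⁶×167×390 + 19.5×10⁻⁶×167×425 = 3.116 mm.
Since the ends are fixed, an axial force P builds up, equal in every segment, with P · Σ Lᵢ/(AᵢEᵢ) = δ_free.
Σ Lᵢ/(AᵢEᵢ) = 390/(225×46×10³) + 425/(1775×98×10³) = 4.012×10⁻⁵ mm/N.
P = 3.116 / 4.012×10⁻⁵ = 77670 N = 77.67 kN, tensile.
σ_{magnesium alloy} = P / A = 77670 / 225 = 345.2 MPa.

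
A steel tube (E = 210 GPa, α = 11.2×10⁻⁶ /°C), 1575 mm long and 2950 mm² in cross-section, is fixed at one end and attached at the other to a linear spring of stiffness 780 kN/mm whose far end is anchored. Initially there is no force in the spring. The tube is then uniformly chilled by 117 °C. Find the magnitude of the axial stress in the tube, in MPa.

The unrestrained thermal change is αΔT L = 11.2×10⁻⁶ × 117 × 1575 = 2.064 mm.
Let P be the tensile force in the spring. The tube extends elastically by PL/(AE) and the spring stretches by P/k; together these equal δ_free.
P [ L/(AE) + 1/k ] = δ_free → P [ 1575/(2950×210×10³) + 1/(780×10³) ] = 2.064.
P = 2.064 / 3.824×10⁻⁶ = 539700 N.
σ = P/A = 539700/2950 = 182.9 MPa.

σ ≈ 183 MPa (tensile)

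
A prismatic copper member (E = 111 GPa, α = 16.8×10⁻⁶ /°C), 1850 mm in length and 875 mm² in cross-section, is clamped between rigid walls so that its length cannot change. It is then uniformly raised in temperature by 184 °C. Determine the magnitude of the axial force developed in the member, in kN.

P ≈ 300 kN (compressive)

The ends cannot move, so σ = EαΔT = 111×10³ × 16.8×10⁻⁶ × 184 = 343.1 MPa.
P = AEαΔT = 875 × 111×10³ × 16.8×10⁻⁶ × 184 = 300.2 kN (compressive).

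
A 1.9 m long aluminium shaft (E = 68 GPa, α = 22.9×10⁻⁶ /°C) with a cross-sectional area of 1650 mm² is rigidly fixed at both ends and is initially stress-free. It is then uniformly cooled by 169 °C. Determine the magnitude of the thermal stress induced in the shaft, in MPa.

With length fixed, the mechanical strain must cancel the thermal strain αΔT = 22.9×10⁻⁶ × 169 = 3870.1×10⁻⁶.
σ = EαΔT = 68×10³ × 22.9×10⁻⁶ × 169 = 263.2 MPa (tensile; the shaft is trying to contract).

σ ≈ 263 MPa (tensile)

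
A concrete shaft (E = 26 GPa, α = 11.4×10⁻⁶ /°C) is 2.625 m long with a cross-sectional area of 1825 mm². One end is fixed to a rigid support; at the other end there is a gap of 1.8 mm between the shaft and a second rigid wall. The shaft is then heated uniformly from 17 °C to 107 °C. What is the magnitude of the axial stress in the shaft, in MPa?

Unrestrained expansion: δ_free = αΔT L = 11.4×10⁻⁶ × 90 × 2625 = 2.693 mm.
This exceeds the 1.8 mm gap, so the wall pushes back. The portion of expansion that must be recovered elastically is δ_free − gap = 2.693 − 1.8 = 0.8932 mm.
That suppressed elongation corresponds to σ = E·Δ/L = 26×10³ × 0.8932/2625 = 8.847 MPa.

σ ≈ 8.85 MPa (compressive)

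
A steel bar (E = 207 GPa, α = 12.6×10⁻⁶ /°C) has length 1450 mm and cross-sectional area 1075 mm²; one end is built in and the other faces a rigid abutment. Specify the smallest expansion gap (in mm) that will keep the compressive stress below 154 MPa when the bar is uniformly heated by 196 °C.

g ≈ 2.5 mm

Free expansion if unrestrained: δ_free = αΔT L = 12.6×10⁻⁶ × 196 × 1450 = 3.581 mm.
A stress of 154 MPa corresponds to the wall pushing the bar back by σL/E = 154×1450/(207×10³) = 1.079 mm.
So the gap has to take up the difference, g_min = δ_free − σL/E = 3.581 − 1.079 = 2.502 mm.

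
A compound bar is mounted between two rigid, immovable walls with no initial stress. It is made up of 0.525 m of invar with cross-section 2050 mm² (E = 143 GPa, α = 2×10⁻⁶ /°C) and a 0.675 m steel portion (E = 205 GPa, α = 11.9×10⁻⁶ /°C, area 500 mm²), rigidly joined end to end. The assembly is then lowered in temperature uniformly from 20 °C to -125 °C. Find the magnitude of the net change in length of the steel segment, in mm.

|ΔL| ≈ 0.129 mm

If the supports were absent, the total length change would be Σ αᵢΔT Lᵢ = 2×10⁻⁶×145×525 + 11.9×10⁻⁶×145×675 = 1.317 mm.
The rigid supports impose zero overall length change; the single axial force P common to all segments must satisfy P Σ Lᵢ/(AᵢEᵢ) = δ_free.
The series flexibility is Σ Lᵢ/(AᵢEᵢ) = 525/(2050×143×10³) + 675/(500×205×10³) = 8.376×10⁻⁶ mm/N.
So P = 1.317 / 8.376×10⁻⁶ = 157.2 kN, tensile.
For the steel segment, free thermal change = 11.9×10⁻⁶×145×675 = 1.165 mm and elastic change from P = 157200×675/(500×205×10³) = 1.035 mm; these oppose, so the net change is 0.129 mm (segment shortens).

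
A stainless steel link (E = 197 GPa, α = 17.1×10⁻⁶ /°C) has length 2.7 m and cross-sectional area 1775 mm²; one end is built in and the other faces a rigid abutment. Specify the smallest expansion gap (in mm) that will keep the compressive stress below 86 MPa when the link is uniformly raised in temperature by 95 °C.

With no wall the link would lengthen by αΔT L = 17.1×10⁻⁶ × 95 × 2700 = 4.386 mm.
A stress of 86 MPa corresponds to the wall pushing the link back by σL/E = 86×2700/(197×10³) = 1.179 mm.
The gap must absorb the remainder: g_min = 4.386 − 1.179 = 3.207 mm.

g ≈ 3.21 mm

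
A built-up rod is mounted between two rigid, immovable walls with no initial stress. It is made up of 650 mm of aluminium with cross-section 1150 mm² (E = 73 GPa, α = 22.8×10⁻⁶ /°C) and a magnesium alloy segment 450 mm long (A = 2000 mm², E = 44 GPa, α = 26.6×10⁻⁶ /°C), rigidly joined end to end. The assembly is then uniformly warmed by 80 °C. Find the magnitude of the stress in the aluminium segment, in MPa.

If the supports were absent, the total length change would be Σ αᵢΔT Lᵢ = 22.8×10⁻⁶×80×650 + 26.6×10⁻⁶×80×450 = 2.143 mm.
The walls prevent any net length change, so an axial force P (same in every segment) develops. Compatibility: P · Σ Lᵢ/(AᵢEᵢ) = δ_free.
Σ Lᵢ/(AᵢEᵢ) = 650/(1150×73×10³) + 450/(2000×44×10³) = 1.286×10⁻⁵ mm/N.
So P = 2.143 / 1.286×10⁻⁵ = 166.7 kN, compressive.
σ_{aluminium} = P / A = 166700 / 1150 = 145 MPa.

σ ≈ 145 MPa (compressive)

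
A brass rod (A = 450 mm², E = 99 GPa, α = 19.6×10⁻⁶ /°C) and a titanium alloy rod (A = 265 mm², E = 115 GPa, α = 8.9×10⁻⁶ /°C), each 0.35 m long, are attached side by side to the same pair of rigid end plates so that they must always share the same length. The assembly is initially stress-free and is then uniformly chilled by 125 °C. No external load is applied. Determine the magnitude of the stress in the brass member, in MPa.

σ ≈ 53.8 MPa (tensile)

Both members must finish at the same length. With the larger α, the brass tends to over-contract; the plates restrain it, putting the brass in tension and the titanium alloy in compression. With no external load the two internal forces are equal and opposite, magnitude P.
Equating the net (thermal + elastic) strains gives |α₁ − α₂|·ΔT = P·[1/(A₁E₁) + 1/(A₂E₂)].
|α₁ − α₂|·ΔT = 10.7×10⁻⁶ × 125 = 0.001338.
1/(A₁E₁) + 1/(A₂E₂) = 1/(450×99×10³) + 1/(265×115×10³) = 5.526×10⁻⁸ N⁻¹.
So P = 0.001338 / 5.526×10⁻⁸ = 24.2 kN.
σ_{brass} = P/A₁ = 24200/450 = 53.79 MPa, tensile.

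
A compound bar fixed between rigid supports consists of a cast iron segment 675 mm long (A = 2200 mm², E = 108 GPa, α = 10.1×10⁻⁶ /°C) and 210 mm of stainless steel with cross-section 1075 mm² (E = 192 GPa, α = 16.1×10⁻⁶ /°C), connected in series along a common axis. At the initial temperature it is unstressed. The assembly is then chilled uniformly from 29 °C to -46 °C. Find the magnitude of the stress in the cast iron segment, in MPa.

If the supports were absent, the total length change would be Σ αᵢΔT Lᵢ = 10.1×10⁻⁶×75×675 + 16.1×10⁻⁶×75×210 = 0.7649 mm.
Since the ends are fixed, an axial force P builds up, equal in every segment, with P · Σ Lᵢ/(AᵢEᵢ) = δ_free.
Σ Lᵢ/(AᵢEᵢ) = 675/(2200×108×10³) + 210/(1075×192×10³) = 3.858×10⁻⁶ mm/N.
P = 0.7649 / 3.858×10⁻⁶ = 198200 N = 198.2 kN, tensile.
σ_{cast iron} = P / A = 198200 / 2200 = 90.11 MPa.

σ ≈ 90.1 MPa (tensile)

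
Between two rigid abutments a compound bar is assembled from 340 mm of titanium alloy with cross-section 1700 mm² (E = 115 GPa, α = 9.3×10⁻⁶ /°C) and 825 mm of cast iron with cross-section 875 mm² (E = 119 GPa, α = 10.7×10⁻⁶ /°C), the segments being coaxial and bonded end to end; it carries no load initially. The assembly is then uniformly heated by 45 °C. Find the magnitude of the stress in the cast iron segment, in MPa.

With the walls removed the bar would change length by δ_free = Σ αᵢΔT Lᵢ = 9.3×10⁻⁶×45×340 + 10.7×10⁻⁶×45×825 = 0.5395 mm.
Since the ends are fixed, an axial force P builds up, equal in every segment, with P · Σ Lᵢ/(AᵢEᵢ) = δ_free.
The series flexibility is Σ Lᵢ/(AᵢEᵢ) = 340/(1700×115×10³) + 825/(875×119×10³) = 9.662×10⁻⁶ mm/N.
Hence P = δ_free / Σ(L/AE) = 0.5395/9.662×10⁻⁶ = 55.84 kN (compressive).
σ_{cast iron} = P / A = 55840 / 875 = 63.82 MPa.

σ ≈ 63.8 MPa (compressive)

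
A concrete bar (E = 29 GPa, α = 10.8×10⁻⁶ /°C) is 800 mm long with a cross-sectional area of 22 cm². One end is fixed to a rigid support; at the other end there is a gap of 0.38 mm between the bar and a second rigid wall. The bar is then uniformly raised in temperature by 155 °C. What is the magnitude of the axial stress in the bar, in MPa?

If the wall were absent the bar would grow by αΔT L = 10.8×10⁻⁶ × 155 × 800 = 1.339 mm.
This exceeds the 0.38 mm gap, so the wall pushes back. The portion of expansion that must be recovered elastically is δ_free − gap = 1.339 − 0.38 = 0.9592 mm.
Compatibility: PL/(AE) = 0.9592 mm, so σ = P/A = E × (0.9592/800) = 34.77 MPa.

σ ≈ 34.8 MPa (compressive)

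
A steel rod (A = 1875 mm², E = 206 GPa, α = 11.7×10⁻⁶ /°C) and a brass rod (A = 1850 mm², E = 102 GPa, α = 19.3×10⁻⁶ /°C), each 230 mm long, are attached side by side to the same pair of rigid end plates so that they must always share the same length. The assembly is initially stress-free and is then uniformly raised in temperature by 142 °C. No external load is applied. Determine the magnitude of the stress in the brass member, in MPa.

Equilibrium of a rigid end plate with no external load gives equal and opposite internal forces ±P in the two members. Since α_{brass} > α_{steel}, heating drives the brass into compression and the steel into tension.
Setting the final lengths equal and cancelling L: (α₁ − α₂)ΔT = P/(A₁E₁) + P/(A₂E₂).
|α₁ − α₂|·ΔT = 7.6×10⁻⁶ × 142 = 0.001079.
1/(A₁E₁) + 1/(A₂E₂) = 1/(1875×206×10³) + 1/(1850×102×10³) = 7.888×10⁻⁹ N⁻¹.
P = 0.001079 / 7.888×10⁻⁹ = 136800 N = 136.8 kN.
σ_{brass} = P/A₂ = 136800/1850 = 73.95 MPa, compressive.

σ ≈ 74 MPa (compressive)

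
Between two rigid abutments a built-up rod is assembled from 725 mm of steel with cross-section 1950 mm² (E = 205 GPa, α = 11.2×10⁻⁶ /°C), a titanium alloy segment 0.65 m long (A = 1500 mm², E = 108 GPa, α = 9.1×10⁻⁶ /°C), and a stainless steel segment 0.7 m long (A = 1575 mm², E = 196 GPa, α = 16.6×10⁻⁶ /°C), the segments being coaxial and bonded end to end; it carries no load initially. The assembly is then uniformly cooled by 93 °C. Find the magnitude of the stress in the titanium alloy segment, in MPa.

σ ≈ 197 MPa (tensile)

With the walls removed the bar would change length by δ_free = Σ αᵢΔT Lᵢ = 11.2×10⁻⁶×93×725 + 9.1×10⁻⁶×93×650 + 16.6×10⁻⁶×93×700 = 2.386 mm.
The walls prevent any net length change, so an axial force P (same in every segment) develops. Compatibility: P · Σ Lᵢ/(AᵢEᵢ) = δ_free.
The series flexibility is Σ Lᵢ/(AᵢEᵢ) = 725/(1950×205×10³) + 650/(1500×108×10³) + 700/(1575×196×10³) = 8.094×10⁻⁶ mm/N.
So P = 2.386 / 8.094×10⁻⁶ = 294.8 kN, tensile.
σ_{titanium alloy} = P / A = 294800 / 1500 = 196.5 MPa.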